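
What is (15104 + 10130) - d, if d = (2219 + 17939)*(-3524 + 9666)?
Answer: -123785202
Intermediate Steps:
d = 123810436 (d = 20158*6142 = 123810436)
(15104 + 10130) - d = (15104 + 10130) - 1*123810436 = 25234 - 123810436 = -123785202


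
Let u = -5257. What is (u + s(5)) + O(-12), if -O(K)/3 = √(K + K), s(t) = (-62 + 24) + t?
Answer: -5290 - 6*I*√6 ≈ -5290.0 - 14.697*I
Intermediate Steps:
s(t) = -38 + t
O(K) = -3*√2*√K (O(K) = -3*√(K + K) = -3*√2*√K)
(u + s(5)) + O(-12) = (-5257 + (-38 + 5)) - 3*√2*√(-12) = (-5257 - 33) - 3*√2*2*I*√3 = -5290 - 6*I*√6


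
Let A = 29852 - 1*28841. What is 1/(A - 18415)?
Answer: -1/17404 ≈ -5.7458e-5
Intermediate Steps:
A = 1011 (A = 29852 - 28841 = 1011)
1/(A - 18415) = 1/(1011 - 18415) = 1/(-17404) = -1/17404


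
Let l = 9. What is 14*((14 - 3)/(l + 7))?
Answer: 77/8 ≈ 9.6250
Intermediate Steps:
14*((14 - 3)/(l + 7)) = 14*((14 - 3)/(9 + 7)) = 14*(11/16) = 77/8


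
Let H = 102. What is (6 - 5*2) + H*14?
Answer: 1424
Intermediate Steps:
(6 - 5*2) + H*14 = (6 - 5*2) + 102*14 = (6 - 10) + 1428 = -4 + 1428 = 1424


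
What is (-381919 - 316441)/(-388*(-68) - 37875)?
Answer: 698360/11491 ≈ 60.775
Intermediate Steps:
(-381919 - 316441)/(-388*(-68) - 37875) = -698360/(26384 - 37875) = -698360/(-11491) = -698360*(-1/11491) = 698360/11491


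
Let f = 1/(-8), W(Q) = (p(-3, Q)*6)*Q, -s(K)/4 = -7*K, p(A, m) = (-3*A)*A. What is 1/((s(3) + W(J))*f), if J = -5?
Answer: -4/447 ≈ -0.0089485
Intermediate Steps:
p(A, m) = -3*A²
s(K) = 28*K (s(K) = -(-28)*K = 28*K)
W(Q) = -162*Q (W(Q) = (-3*(-3)²*6)*Q = (-3*9*6)*Q = (-27*6)*Q = -162*Q)
f = -⅛ ≈ -0.12500
1/((s(3) + W(J))*f) = 1/((28*3 - 162*(-5))*(-⅛)) = 1/((84 + 810)*(-⅛)) = 1/(894*(-⅛)) = 1/(-447/4) = -4/447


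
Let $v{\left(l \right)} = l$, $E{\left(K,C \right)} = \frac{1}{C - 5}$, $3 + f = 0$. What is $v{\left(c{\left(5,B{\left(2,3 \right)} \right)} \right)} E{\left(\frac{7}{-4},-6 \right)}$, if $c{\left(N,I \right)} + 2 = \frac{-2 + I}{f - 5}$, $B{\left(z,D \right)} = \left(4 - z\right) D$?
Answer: $\frac{5}{22} \approx 0.22727$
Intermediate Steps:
$f = -3$ ($f = -3 + 0 = -3$)
$E{\left(K,C \right)} = \frac{1}{-5 + C}$
$B{\left(z,D \right)} = D \left(4 - z\right)$
$c{\left(N,I \right)} = - \frac{7}{4} - \frac{I}{8}$ ($c{\left(N,I \right)} = -2 + \frac{-2 + I}{-3 - 5} = -2 + \frac{-2 + I}{-8} = -2 + \left(-2 + I\right) \left(- \frac{1}{8}\right) = -2 - \left(- \frac{1}{4} + \frac{I}{8}\right) = - \frac{7}{4} - \frac{I}{8}$)
$v{\left(c{\left(5,B{\left(2,3 \right)} \right)} \right)} E{\left(\frac{7}{-4},-6 \right)} = \frac{- \frac{7}{4} - \frac{3 \left(4 - 2\right)}{8}}{-5 - 6} = \frac{- \frac{7}{4} - \frac{3 \left(4 - 2\right)}{8}}{-11} = \left(- \frac{7}{4} - \frac{3 \cdot 2}{8}\right) \left(- \frac{1}{11}\right) = \left(- \frac{7}{4} - \frac{3}{4}\right) \left(- \frac{1}{11}\right) = \left(- \frac{5}{2}\right) \left(- \frac{1}{11}\right) = \frac{5}{22}$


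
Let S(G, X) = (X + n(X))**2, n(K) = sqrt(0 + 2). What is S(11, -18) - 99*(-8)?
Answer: 1118 - 36*sqrt(2) ≈ 1067.1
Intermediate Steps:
n(K) = sqrt(2)
S(G, X) = (X + sqrt(2))**2
S(11, -18) - 99*(-8) = (-18 + sqrt(2))**2 - 99*(-8) = (-18 + sqrt(2))**2 + 792 = 792 + (-18 + sqrt(2))**2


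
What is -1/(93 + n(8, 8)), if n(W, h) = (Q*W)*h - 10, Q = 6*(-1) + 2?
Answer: 1/173 ≈ 0.0057803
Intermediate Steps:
Q = -4 (Q = -6 + 2 = -4)
n(W, h) = -10 - 4*W*h (n(W, h) = (-4*W)*h - 10 = -4*W*h - 10 = -10 - 4*W*h)
-1/(93 + n(8, 8)) = -1/(93 + (-10 - 4*8*8)) = -1/(93 + (-10 - 256)) = -1/(93 - 266) = -1/(-173) = -1/173*(-1) = 1/173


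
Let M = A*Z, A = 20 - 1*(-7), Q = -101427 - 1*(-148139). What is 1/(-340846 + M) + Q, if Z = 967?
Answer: 14701994743/314737 ≈ 46712.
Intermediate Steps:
Q = 46712 (Q = -101427 + 148139 = 46712)
A = 27 (A = 20 + 7 = 27)
M = 26109 (M = 27*967 = 26109)
1/(-340846 + M) + Q = 1/(-340846 + 26109) + 46712 = 1/(-314737) + 46712 = -1/314737 + 46712 = 14701994743/314737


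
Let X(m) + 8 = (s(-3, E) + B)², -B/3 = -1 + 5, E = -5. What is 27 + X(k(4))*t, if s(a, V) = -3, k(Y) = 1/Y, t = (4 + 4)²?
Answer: 13915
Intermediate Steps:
t = 64 (t = 8² = 64)
B = -12 (B = -3*(-1 + 5) = -3*4 = -12)
X(m) = 217 (X(m) = -8 + (-3 - 12)² = -8 + (-15)² = -8 + 225 = 217)
27 + X(k(4))*t = 27 + 217*64 = 27 + 13888 = 13915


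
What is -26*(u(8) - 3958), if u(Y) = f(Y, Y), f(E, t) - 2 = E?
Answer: 102648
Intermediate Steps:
f(E, t) = 2 + E
u(Y) = 2 + Y
-26*(u(8) - 3958) = -26*((2 + 8) - 3958) = -26*(10 - 3958) = -26*(-3948) = 102648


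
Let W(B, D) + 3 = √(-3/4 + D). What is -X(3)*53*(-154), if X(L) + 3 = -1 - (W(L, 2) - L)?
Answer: 16324 - 4081*√5 ≈ 7198.6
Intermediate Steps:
W(B, D) = -3 + √(-¾ + D) (W(B, D) = -3 + √(-3/4 + D) = -3 + √(-3*¼ + D) = -3 + √(-¾ + D))
X(L) = -1 + L - √5/2 (X(L) = -3 + (-1 - ((-3 + √(-3 + 4*2)/2) - L)) = -3 + (-1 - ((-3 + √(-3 + 8)/2) - L)) = -3 + (-1 - ((-3 + √5/2) - L)) = -3 + (-1 - (-3 + √5/2 - L)) = -3 + (-1 + (3 + L - √5/2)) = -3 + (2 + L - √5/2) = -1 + L - √5/2)
-X(3)*53*(-154) = -(-1 + 3 - √5/2)*53*(-154) = -(2 - √5/2)*53*(-154) = -(106 - 53*√5/2)*(-154) = -(-16324 + 4081*√5) = 16324 - 4081*√5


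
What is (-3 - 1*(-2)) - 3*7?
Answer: -22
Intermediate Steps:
(-3 - 1*(-2)) - 3*7 = (-3 + 2) - 21 = -1 - 21 = -22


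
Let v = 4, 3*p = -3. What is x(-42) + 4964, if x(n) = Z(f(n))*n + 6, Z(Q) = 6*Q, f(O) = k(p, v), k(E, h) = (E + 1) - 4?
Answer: 5978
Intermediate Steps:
p = -1 (p = (⅓)*(-3) = -1)
k(E, h) = -3 + E (k(E, h) = (1 + E) - 4 = -3 + E)
f(O) = -4 (f(O) = -3 - 1 = -4)
x(n) = 6 - 24*n (x(n) = (6*(-4))*n + 6 = -24*n + 6 = 6 - 24*n)
x(-42) + 4964 = (6 - 24*(-42)) + 4964 = (6 + 1008) + 4964 = 1014 + 4964 = 5978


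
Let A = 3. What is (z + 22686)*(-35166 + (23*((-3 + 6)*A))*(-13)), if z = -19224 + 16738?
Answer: -764711400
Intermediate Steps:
z = -2486
(z + 22686)*(-35166 + (23*((-3 + 6)*A))*(-13)) = (-2486 + 22686)*(-35166 + (23*((-3 + 6)*3))*(-13)) = 20200*(-35166 + (23*(3*3))*(-13)) = 20200*(-35166 + (23*9)*(-13)) = 20200*(-35166 + 207*(-13)) = 20200*(-35166 - 2691) = 20200*(-37857) = -764711400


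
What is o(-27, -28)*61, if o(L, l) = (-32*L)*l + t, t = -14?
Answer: -1476566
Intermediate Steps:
o(L, l) = -14 - 32*L*l (o(L, l) = (-32*L)*l - 14 = -32*L*l - 14 = -14 - 32*L*l)
o(-27, -28)*61 = (-14 - 32*(-27)*(-28))*61 = (-14 - 24192)*61 = -24206*61 = -1476566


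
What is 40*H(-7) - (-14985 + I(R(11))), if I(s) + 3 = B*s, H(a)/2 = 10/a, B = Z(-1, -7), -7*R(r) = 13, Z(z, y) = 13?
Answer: 104285/7 ≈ 14898.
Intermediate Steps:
R(r) = -13/7 (R(r) = -⅐*13 = -13/7)
B = 13
H(a) = 20/a (H(a) = 2*(10/a) = 20/a)
I(s) = -3 + 13*s
40*H(-7) - (-14985 + I(R(11))) = 40*(20/(-7)) - (-14985 + (-3 + 13*(-13/7))) = 40*(20*(-⅐)) - (-14985 + (-3 - 169/7)) = 40*(-20/7) - (-14985 - 190/7) = -800/7 - 1*(-105085/7) = -800/7 + 105085/7 = 104285/7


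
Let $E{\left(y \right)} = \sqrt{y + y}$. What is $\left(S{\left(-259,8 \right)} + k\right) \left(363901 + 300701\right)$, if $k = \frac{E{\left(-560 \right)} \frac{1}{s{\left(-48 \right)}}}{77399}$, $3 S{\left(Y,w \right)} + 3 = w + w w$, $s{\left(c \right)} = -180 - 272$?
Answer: $15285846 - \frac{664602 i \sqrt{70}}{8746087} \approx 1.5286 \cdot 10^{7} - 0.63577 i$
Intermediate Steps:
$s{\left(c \right)} = -452$ ($s{\left(c \right)} = -180 - 272 = -452$)
$E{\left(y \right)} = \sqrt{2} \sqrt{y}$ ($E{\left(y \right)} = \sqrt{2 y} = \sqrt{2} \sqrt{y}$)
$S{\left(Y,w \right)} = -1 + \frac{w}{3} + \frac{w^{2}}{3}$ ($S{\left(Y,w \right)} = -1 + \frac{w + w w}{3} = -1 + \frac{w + w^{2}}{3} = -1 + \left(\frac{w}{3} + \frac{w^{2}}{3}\right) = -1 + \frac{w}{3} + \frac{w^{2}}{3}$)
$k = - \frac{i \sqrt{70}}{8746087}$ ($k = \frac{\sqrt{2} \sqrt{-560} \frac{1}{-452}}{77399} = \sqrt{2} \cdot 4 i \sqrt{35} \left(- \frac{1}{452}\right) \frac{1}{77399} = 4 i \sqrt{70} \left(- \frac{1}{452}\right) \frac{1}{77399} = - \frac{i \sqrt{70}}{113} \cdot \frac{1}{77399} = - \frac{i \sqrt{70}}{8746087} \approx - 9.5661 \cdot 10^{-7} i$)
$\left(S{\left(-259,8 \right)} + k\right) \left(363901 + 300701\right) = \left(\left(-1 + \frac{1}{3} \cdot 8 + \frac{8^{2}}{3}\right) - \frac{i \sqrt{70}}{8746087}\right) \left(363901 + 300701\right) = \left(\left(-1 + \frac{8}{3} + \frac{1}{3} \cdot 64\right) - \frac{i \sqrt{70}}{8746087}\right) 664602 = \left(\left(-1 + \frac{8}{3} + \frac{64}{3}\right) - \frac{i \sqrt{70}}{8746087}\right) 664602 = \left(23 - \frac{i \sqrt{70}}{8746087}\right) 664602 = 15285846 - \frac{664602 i \sqrt{70}}{8746087}$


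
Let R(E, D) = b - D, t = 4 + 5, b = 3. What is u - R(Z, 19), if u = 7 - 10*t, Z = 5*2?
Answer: -67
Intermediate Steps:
t = 9
Z = 10
u = -83 (u = 7 - 10*9 = 7 - 90 = -83)
R(E, D) = 3 - D
u - R(Z, 19) = -83 - (3 - 1*19) = -83 - (3 - 19) = -83 - 1*(-16) = -83 + 16 = -67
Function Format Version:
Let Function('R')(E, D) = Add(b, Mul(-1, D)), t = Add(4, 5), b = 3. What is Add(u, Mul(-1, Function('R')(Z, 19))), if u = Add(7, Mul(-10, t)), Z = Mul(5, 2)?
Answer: -67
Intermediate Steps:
t = 9
Z = 10
u = -83 (u = Add(7, Mul(-10, 9)) = Add(7, -90) = -83)
Function('R')(E, D) = Add(3, Mul(-1, D))
Add(u, Mul(-1, Function('R')(Z, 19))) = Add(-83, Mul(-1, Add(3, Mul(-1, 19)))) = Add(-83, Mul(-1, Add(3, -19))) = Add(-83, Mul(-1, -16)) = Add(-83, 16) = -67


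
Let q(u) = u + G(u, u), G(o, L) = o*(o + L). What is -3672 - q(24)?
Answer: -4848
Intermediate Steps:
G(o, L) = o*(L + o)
q(u) = u + 2*u² (q(u) = u + u*(u + u) = u + u*(2*u) = u + 2*u²)
-3672 - q(24) = -3672 - 24*(1 + 2*24) = -3672 - 24*(1 + 48) = -3672 - 24*49 = -3672 - 1*1176 = -3672 - 1176 = -4848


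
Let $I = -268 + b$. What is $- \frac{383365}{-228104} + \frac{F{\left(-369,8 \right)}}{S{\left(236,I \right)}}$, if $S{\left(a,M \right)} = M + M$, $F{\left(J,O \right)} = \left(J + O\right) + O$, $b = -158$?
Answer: $\frac{101786923}{48586152} \approx 2.095$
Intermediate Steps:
$F{\left(J,O \right)} = J + 2 O$
$I = -426$ ($I = -268 - 158 = -426$)
$S{\left(a,M \right)} = 2 M$
$- \frac{383365}{-228104} + \frac{F{\left(-369,8 \right)}}{S{\left(236,I \right)}} = - \frac{383365}{-228104} + \frac{-369 + 2 \cdot 8}{2 \left(-426\right)} = \left(-383365\right) \left(- \frac{1}{228104}\right) + \frac{-369 + 16}{-852} = \frac{383365}{228104} - - \frac{353}{852} = \frac{383365}{228104} + \frac{353}{852} = \frac{101786923}{48586152}$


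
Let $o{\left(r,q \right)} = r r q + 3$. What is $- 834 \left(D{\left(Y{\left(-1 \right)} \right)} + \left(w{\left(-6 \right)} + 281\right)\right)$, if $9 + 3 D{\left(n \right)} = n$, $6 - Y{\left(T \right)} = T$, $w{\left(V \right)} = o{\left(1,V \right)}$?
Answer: $-231296$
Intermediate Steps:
$o{\left(r,q \right)} = 3 + q r^{2}$ ($o{\left(r,q \right)} = r^{2} q + 3 = q r^{2} + 3 = 3 + q r^{2}$)
$w{\left(V \right)} = 3 + V$ ($w{\left(V \right)} = 3 + V 1^{2} = 3 + V 1 = 3 + V$)
$Y{\left(T \right)} = 6 - T$
$D{\left(n \right)} = -3 + \frac{n}{3}$
$- 834 \left(D{\left(Y{\left(-1 \right)} \right)} + \left(w{\left(-6 \right)} + 281\right)\right) = - 834 \left(\left(-3 + \frac{6 - -1}{3}\right) + \left(\left(3 - 6\right) + 281\right)\right) = - 834 \left(\left(-3 + \frac{6 + 1}{3}\right) + \left(-3 + 281\right)\right) = - 834 \left(\left(-3 + \frac{1}{3} \cdot 7\right) + 278\right) = - 834 \left(\left(-3 + \frac{7}{3}\right) + 278\right) = - 834 \left(- \frac{2}{3} + 278\right) = \left(-834\right) \frac{832}{3} = -231296$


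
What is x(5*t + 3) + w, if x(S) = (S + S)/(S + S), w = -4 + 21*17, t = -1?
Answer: 354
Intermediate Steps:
w = 353 (w = -4 + 357 = 353)
x(S) = 1 (x(S) = (2*S)/((2*S)) = (2*S)*(1/(2*S)) = 1)
x(5*t + 3) + w = 1 + 353 = 354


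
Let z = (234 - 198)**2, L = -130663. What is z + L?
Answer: -129367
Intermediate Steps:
z = 1296 (z = 36**2 = 1296)
z + L = 1296 - 130663 = -129367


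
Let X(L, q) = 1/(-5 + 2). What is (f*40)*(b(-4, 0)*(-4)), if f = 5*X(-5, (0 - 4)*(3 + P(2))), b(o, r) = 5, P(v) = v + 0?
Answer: 4000/3 ≈ 1333.3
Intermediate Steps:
P(v) = v
X(L, q) = -⅓ (X(L, q) = 1/(-3) = -⅓)
f = -5/3 (f = 5*(-⅓) = -5/3 ≈ -1.6667)
(f*40)*(b(-4, 0)*(-4)) = (-5/3*40)*(5*(-4)) = -200/3*(-20) = 4000/3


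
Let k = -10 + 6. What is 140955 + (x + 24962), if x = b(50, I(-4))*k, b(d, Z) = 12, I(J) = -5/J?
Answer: 165869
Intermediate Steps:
k = -4
x = -48 (x = 12*(-4) = -48)
140955 + (x + 24962) = 140955 + (-48 + 24962) = 140955 + 24914 = 165869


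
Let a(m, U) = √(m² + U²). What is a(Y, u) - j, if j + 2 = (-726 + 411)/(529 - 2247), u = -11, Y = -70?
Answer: 3121/1718 + √5021 ≈ 72.676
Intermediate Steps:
a(m, U) = √(U² + m²)
j = -3121/1718 (j = -2 + (-726 + 411)/(529 - 2247) = -2 - 315/(-1718) = -2 - 315*(-1/1718) = -2 + 315/1718 = -3121/1718 ≈ -1.8166)
a(Y, u) - j = √((-11)² + (-70)²) - 1*(-3121/1718) = √(121 + 4900) + 3121/1718 = √5021 + 3121/1718 = 3121/1718 + √5021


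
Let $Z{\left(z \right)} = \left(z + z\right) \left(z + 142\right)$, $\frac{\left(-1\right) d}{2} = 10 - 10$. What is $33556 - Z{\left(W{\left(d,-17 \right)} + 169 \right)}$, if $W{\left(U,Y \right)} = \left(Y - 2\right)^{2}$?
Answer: $-678764$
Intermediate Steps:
$d = 0$ ($d = - 2 \left(10 - 10\right) = \left(-2\right) 0 = 0$)
$W{\left(U,Y \right)} = \left(-2 + Y\right)^{2}$
$Z{\left(z \right)} = 2 z \left(142 + z\right)$
$33556 - Z{\left(W{\left(d,-17 \right)} + 169 \right)} = 33556 - 2 \left(\left(-2 - 17\right)^{2} + 169\right) \left(142 + \left(\left(-2 - 17\right)^{2} + 169\right)\right) = 33556 - 2 \left(\left(-19\right)^{2} + 169\right) \left(142 + \left(\left(-19\right)^{2} + 169\right)\right) = 33556 - 2 \left(361 + 169\right) \left(142 + \left(361 + 169\right)\right) = 33556 - 2 \cdot 530 \left(142 + 530\right) = 33556 - 2 \cdot 530 \cdot 672 = 33556 - 712320 = -678764$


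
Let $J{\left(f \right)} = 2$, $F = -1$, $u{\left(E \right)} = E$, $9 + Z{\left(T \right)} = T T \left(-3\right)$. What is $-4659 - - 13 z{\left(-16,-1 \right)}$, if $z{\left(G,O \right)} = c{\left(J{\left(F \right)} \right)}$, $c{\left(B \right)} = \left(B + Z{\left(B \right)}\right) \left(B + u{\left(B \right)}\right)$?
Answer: $-5647$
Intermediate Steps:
$Z{\left(T \right)} = -9 - 3 T^{2}$ ($Z{\left(T \right)} = -9 + T T \left(-3\right) = -9 + T^{2} \left(-3\right) = -9 - 3 T^{2}$)
$c{\left(B \right)} = 2 B \left(-9 + B - 3 B^{2}\right)$ ($c{\left(B \right)} = \left(B - \left(9 + 3 B^{2}\right)\right) \left(B + B\right) = \left(-9 + B - 3 B^{2}\right) 2 B = 2 B \left(-9 + B - 3 B^{2}\right)$)
$z{\left(G,O \right)} = -76$ ($z{\left(G,O \right)} = 2 \cdot 2 \left(-9 + 2 - 3 \cdot 2^{2}\right) = 2 \cdot 2 \left(-9 + 2 - 12\right) = 2 \cdot 2 \left(-19\right) = -76$)
$-4659 - - 13 z{\left(-16,-1 \right)} = -4659 - \left(-13\right) \left(-76\right) = -4659 - 988 = -5647$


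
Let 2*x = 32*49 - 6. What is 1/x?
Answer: 1/781 ≈ 0.0012804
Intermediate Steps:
x = 781 (x = (32*49 - 6)/2 = (1568 - 6)/2 = (1/2)*1562 = 781)
1/x = 1/781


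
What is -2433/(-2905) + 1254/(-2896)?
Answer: 1701549/4206440 ≈ 0.40451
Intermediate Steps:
-2433/(-2905) + 1254/(-2896) = -2433*(-1/2905) + 1254*(-1/2896) = 2433/2905 - 627/1448 = 1701549/4206440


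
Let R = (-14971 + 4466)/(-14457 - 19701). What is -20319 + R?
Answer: -694045897/34158 ≈ -20319.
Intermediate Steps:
R = 10505/34158 (R = -10505/(-34158) = -10505*(-1/34158) = 10505/34158 ≈ 0.30754)
-20319 + R = -20319 + 10505/34158 = -694045897/34158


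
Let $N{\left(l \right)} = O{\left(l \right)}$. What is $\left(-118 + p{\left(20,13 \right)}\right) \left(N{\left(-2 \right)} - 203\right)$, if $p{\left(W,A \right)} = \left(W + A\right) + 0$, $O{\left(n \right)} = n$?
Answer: $17425$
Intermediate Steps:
$N{\left(l \right)} = l$
$p{\left(W,A \right)} = A + W$ ($p{\left(W,A \right)} = \left(A + W\right) + 0 = A + W$)
$\left(-118 + p{\left(20,13 \right)}\right) \left(N{\left(-2 \right)} - 203\right) = \left(-118 + \left(13 + 20\right)\right) \left(-2 - 203\right) = \left(-118 + 33\right) \left(-205\right) = \left(-85\right) \left(-205\right) = 17425$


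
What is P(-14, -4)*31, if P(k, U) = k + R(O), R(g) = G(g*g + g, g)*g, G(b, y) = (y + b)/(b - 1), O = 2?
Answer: -1674/5 ≈ -334.80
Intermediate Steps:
G(b, y) = (b + y)/(-1 + b)
R(g) = g*(g**2 + 2*g)/(-1 + g + g**2) (R(g) = (((g*g + g) + g)/(-1 + (g*g + g)))*g = (((g**2 + g) + g)/(-1 + (g**2 + g)))*g = (((g + g**2) + g)/(-1 + (g + g**2)))*g = ((g**2 + 2*g)/(-1 + g + g**2))*g = g*(g**2 + 2*g)/(-1 + g + g**2))
P(k, U) = 16/5 + k (P(k, U) = k + 2**2*(2 + 2)/(-1 + 2*(1 + 2)) = k + 4*4/(-1 + 2*3) = k + 4*4/(-1 + 6) = k + 4*4/5 = k + 4*(1/5)*4 = k + 16/5 = 16/5 + k)
P(-14, -4)*31 = (16/5 - 14)*31 = -54/5*31 = -1674/5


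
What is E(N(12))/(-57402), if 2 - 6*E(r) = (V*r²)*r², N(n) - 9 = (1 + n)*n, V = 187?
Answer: 138604516873/344412 ≈ 4.0244e+5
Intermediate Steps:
N(n) = 9 + n*(1 + n) (N(n) = 9 + (1 + n)*n = 9 + n*(1 + n))
E(r) = ⅓ - 187*r⁴/6 (E(r) = ⅓ - 187*r²*r²/6 = ⅓ - 187*r⁴/6)
E(N(12))/(-57402) = (⅓ - 187*(9 + 12 + 12²)⁴/6)/(-57402) = (⅓ - 187*(9 + 12 + 144)⁴/6)*(-1/57402) = (⅓ - 187/6*165⁴)*(-1/57402) = (⅓ - 187/6*741200625)*(-1/57402) = (⅓ - 46201505625/2)*(-1/57402) = -138604516873/6*(-1/57402) = 138604516873/344412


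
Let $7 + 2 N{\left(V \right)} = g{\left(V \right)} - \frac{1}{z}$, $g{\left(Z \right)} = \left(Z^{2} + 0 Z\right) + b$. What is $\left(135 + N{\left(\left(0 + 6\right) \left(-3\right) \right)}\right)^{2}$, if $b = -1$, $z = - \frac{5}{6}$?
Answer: $\frac{2155024}{25} \approx 86201.0$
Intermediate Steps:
$z = - \frac{5}{6}$ ($z = \left(-5\right) \frac{1}{6} = - \frac{5}{6} \approx -0.83333$)
$g{\left(Z \right)} = -1 + Z^{2}$ ($g{\left(Z \right)} = \left(Z^{2} + 0 Z\right) - 1 = \left(Z^{2} + 0\right) - 1 = Z^{2} - 1 = -1 + Z^{2}$)
$N{\left(V \right)} = - \frac{17}{5} + \frac{V^{2}}{2}$ ($N{\left(V \right)} = - \frac{7}{2} + \frac{\left(-1 + V^{2}\right) - \frac{1}{- \frac{5}{6}}}{2} = - \frac{7}{2} + \frac{\left(-1 + V^{2}\right) - - \frac{6}{5}}{2} = - \frac{7}{2} + \frac{\left(-1 + V^{2}\right) + \frac{6}{5}}{2} = - \frac{7}{2} + \frac{\frac{1}{5} + V^{2}}{2} = - \frac{7}{2} + \left(\frac{1}{10} + \frac{V^{2}}{2}\right) = - \frac{17}{5} + \frac{V^{2}}{2}$)
$\left(135 + N{\left(\left(0 + 6\right) \left(-3\right) \right)}\right)^{2} = \left(135 - \left(\frac{17}{5} - \frac{\left(\left(0 + 6\right) \left(-3\right)\right)^{2}}{2}\right)\right)^{2} = \left(135 - \left(\frac{17}{5} - \frac{\left(6 \left(-3\right)\right)^{2}}{2}\right)\right)^{2} = \left(135 - \left(\frac{17}{5} - \frac{\left(-18\right)^{2}}{2}\right)\right)^{2} = \left(135 + \left(- \frac{17}{5} + \frac{1}{2} \cdot 324\right)\right)^{2} = \left(135 + \left(- \frac{17}{5} + 162\right)\right)^{2} = \left(135 + \frac{793}{5}\right)^{2} = \left(\frac{1468}{5}\right)^{2} = \frac{2155024}{25}$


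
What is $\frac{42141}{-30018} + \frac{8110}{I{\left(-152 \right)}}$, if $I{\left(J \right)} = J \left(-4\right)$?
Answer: $\frac{18152021}{1520912} \approx 11.935$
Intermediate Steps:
$I{\left(J \right)} = - 4 J$
$\frac{42141}{-30018} + \frac{8110}{I{\left(-152 \right)}} = \frac{42141}{-30018} + \frac{8110}{\left(-4\right) \left(-152\right)} = 42141 \left(- \frac{1}{30018}\right) + \frac{8110}{608} = - \frac{14047}{10006} + 8110 \cdot \frac{1}{608} = - \frac{14047}{10006} + \frac{4055}{304} = \frac{18152021}{1520912}$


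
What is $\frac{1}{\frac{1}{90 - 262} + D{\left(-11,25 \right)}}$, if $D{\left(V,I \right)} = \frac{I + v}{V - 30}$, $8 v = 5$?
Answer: $- \frac{344}{217} \approx -1.5853$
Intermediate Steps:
$v = \frac{5}{8}$ ($v = \frac{1}{8} \cdot 5 = \frac{5}{8} \approx 0.625$)
$D{\left(V,I \right)} = \frac{\frac{5}{8} + I}{-30 + V}$ ($D{\left(V,I \right)} = \frac{I + \frac{5}{8}}{V - 30} = \frac{\frac{5}{8} + I}{-30 + V}$)
$\frac{1}{\frac{1}{90 - 262} + D{\left(-11,25 \right)}} = \frac{1}{\frac{1}{90 - 262} + \frac{\frac{5}{8} + 25}{-30 - 11}} = \frac{1}{\frac{1}{-172} + \frac{1}{-41} \cdot \frac{205}{8}} = \frac{1}{- \frac{1}{172} - \frac{5}{8}} = \frac{1}{- \frac{217}{344}} = - \frac{344}{217}$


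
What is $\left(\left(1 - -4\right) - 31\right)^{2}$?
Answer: $676$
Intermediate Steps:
$\left(\left(1 - -4\right) - 31\right)^{2} = \left(\left(1 + 4\right) - 31\right)^{2} = \left(5 - 31\right)^{2} = \left(-26\right)^{2} = 676$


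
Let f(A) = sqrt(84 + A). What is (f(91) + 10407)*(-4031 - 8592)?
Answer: -131367561 - 63115*sqrt(7) ≈ -1.3153e+8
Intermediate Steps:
(f(91) + 10407)*(-4031 - 8592) = (sqrt(84 + 91) + 10407)*(-4031 - 8592) = (sqrt(175) + 10407)*(-12623) = (5*sqrt(7) + 10407)*(-12623) = (10407 + 5*sqrt(7))*(-12623) = -131367561 - 63115*sqrt(7)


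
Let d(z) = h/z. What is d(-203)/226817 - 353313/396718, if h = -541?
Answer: -2323953786275/2609489211574 ≈ -0.89058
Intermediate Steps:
d(z) = -541/z
d(-203)/226817 - 353313/396718 = -541/(-203)/226817 - 353313/396718 = -541*(-1/203)*(1/226817) - 353313*1/396718 = (541/203)*(1/226817) - 353313/396718 = 541/46043851 - 353313/396718 = -2323953786275/2609489211574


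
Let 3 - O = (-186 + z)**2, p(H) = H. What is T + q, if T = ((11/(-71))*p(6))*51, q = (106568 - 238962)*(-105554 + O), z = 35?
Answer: 1206505459482/71 ≈ 1.6993e+10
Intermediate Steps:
O = -22798 (O = 3 - (-186 + 35)**2 = 3 - 1*(-151)**2 = 3 - 1*22801 = 3 - 22801 = -22798)
q = 16993034688 (q = (106568 - 238962)*(-105554 - 22798) = -132394*(-128352) = 16993034688)
T = -3366/71 (T = ((11/(-71))*6)*51 = ((11*(-1/71))*6)*51 = -11/71*6*51 = -66/71*51 = -3366/71 ≈ -47.408)
T + q = -3366/71 + 16993034688 = 1206505459482/71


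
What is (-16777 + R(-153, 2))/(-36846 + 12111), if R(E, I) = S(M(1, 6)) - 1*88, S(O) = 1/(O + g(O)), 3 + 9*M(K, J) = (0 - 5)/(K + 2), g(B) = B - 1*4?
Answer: 2293667/3363960 ≈ 0.68184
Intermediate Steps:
g(B) = -4 + B (g(B) = B - 4 = -4 + B)
M(K, J) = -⅓ - 5/(9*(2 + K)) (M(K, J) = -⅓ + ((0 - 5)/(K + 2))/9 = -⅓ + (-5/(2 + K))/9 = -⅓ - 5/(9*(2 + K)))
S(O) = 1/(-4 + 2*O) (S(O) = 1/(O + (-4 + O)) = 1/(-4 + 2*O))
R(E, I) = -11995/136 (R(E, I) = 1/(2*(-2 + (-11 - 3*1)/(9*(2 + 1)))) - 1*88 = 1/(2*(-2 + (⅑)*(-11 - 3)/3)) - 88 = 1/(2*(-2 + (⅑)*(⅓)*(-14))) - 88 = 1/(2*(-2 - 14/27)) - 88 = 1/(2*(-68/27)) - 88 = (½)*(-27/68) - 88 = -27/136 - 88 = -11995/136)
(-16777 + R(-153, 2))/(-36846 + 12111) = (-16777 - 11995/136)/(-36846 + 12111) = -2293667/136/(-24735) = -2293667/136*(-1/24735) = 2293667/3363960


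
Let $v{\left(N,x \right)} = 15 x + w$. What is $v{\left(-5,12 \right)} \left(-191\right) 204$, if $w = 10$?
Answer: $-7403160$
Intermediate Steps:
$v{\left(N,x \right)} = 10 + 15 x$ ($v{\left(N,x \right)} = 15 x + 10 = 10 + 15 x$)
$v{\left(-5,12 \right)} \left(-191\right) 204 = \left(10 + 15 \cdot 12\right) \left(-191\right) 204 = \left(10 + 180\right) \left(-191\right) 204 = 190 \left(-191\right) 204 = \left(-36290\right) 204 = -7403160$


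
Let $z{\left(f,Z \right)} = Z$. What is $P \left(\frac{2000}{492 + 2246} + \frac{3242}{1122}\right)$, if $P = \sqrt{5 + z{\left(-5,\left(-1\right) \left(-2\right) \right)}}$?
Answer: $\frac{2780149 \sqrt{7}}{768009} \approx 9.5775$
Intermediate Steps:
$P = \sqrt{7}$ ($P = \sqrt{5 - -2} = \sqrt{5 + 2} = \sqrt{7} \approx 2.6458$)
$P \left(\frac{2000}{492 + 2246} + \frac{3242}{1122}\right) = \sqrt{7} \left(\frac{2000}{492 + 2246} + \frac{3242}{1122}\right) = \sqrt{7} \left(\frac{2000}{2738} + 3242 \cdot \frac{1}{1122}\right) = \sqrt{7} \left(2000 \cdot \frac{1}{2738} + \frac{1621}{561}\right) = \sqrt{7} \left(\frac{1000}{1369} + \frac{1621}{561}\right) = \sqrt{7} \cdot \frac{2780149}{768009} = \frac{2780149 \sqrt{7}}{768009}$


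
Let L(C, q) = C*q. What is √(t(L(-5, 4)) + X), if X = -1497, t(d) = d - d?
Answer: I*√1497 ≈ 38.691*I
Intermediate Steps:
t(d) = 0
√(t(L(-5, 4)) + X) = √(0 - 1497) = √(-1497) = I*√1497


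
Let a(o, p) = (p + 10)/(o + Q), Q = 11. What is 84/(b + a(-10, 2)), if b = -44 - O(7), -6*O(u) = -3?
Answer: -168/65 ≈ -2.5846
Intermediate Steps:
O(u) = 1/2 (O(u) = -1/6*(-3) = 1/2)
b = -89/2 (b = -44 - 1*1/2 = -44 - 1/2 = -89/2 ≈ -44.500)
a(o, p) = (10 + p)/(11 + o) (a(o, p) = (p + 10)/(o + 11) = (10 + p)/(11 + o))
84/(b + a(-10, 2)) = 84/(-89/2 + (10 + 2)/(11 - 10)) = 84/(-89/2 + 12/1) = 84/(-89/2 + 1*12) = 84/(-89/2 + 12) = 84/(-65/2) = 84*(-2/65) = -168/65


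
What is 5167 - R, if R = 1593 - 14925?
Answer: 18499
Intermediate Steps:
R = -13332
5167 - R = 5167 - 1*(-13332) = 5167 + 13332 = 18499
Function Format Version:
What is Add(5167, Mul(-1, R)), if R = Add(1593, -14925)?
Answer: 18499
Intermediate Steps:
R = -13332
Add(5167, Mul(-1, R)) = Add(5167, Mul(-1, -13332)) = Add(5167, 13332) = 18499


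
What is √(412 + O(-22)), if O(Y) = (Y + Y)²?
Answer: 2*√587 ≈ 48.456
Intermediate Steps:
O(Y) = 4*Y² (O(Y) = (2*Y)² = 4*Y²)
√(412 + O(-22)) = √(412 + 4*(-22)²) = √(412 + 4*484) = √(412 + 1936) = √2348 = 2*√587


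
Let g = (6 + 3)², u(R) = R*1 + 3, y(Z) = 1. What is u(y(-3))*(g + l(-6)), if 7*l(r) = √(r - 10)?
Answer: 324 + 16*I/7 ≈ 324.0 + 2.2857*I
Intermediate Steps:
u(R) = 3 + R (u(R) = R + 3 = 3 + R)
l(r) = √(-10 + r)/7 (l(r) = √(r - 10)/7 = √(-10 + r)/7)
g = 81 (g = 9² = 81)
u(y(-3))*(g + l(-6)) = (3 + 1)*(81 + √(-10 - 6)/7) = 4*(81 + √(-16)/7) = 4*(81 + (4*I)/7) = 4*(81 + 4*I/7) = 324 + 16*I/7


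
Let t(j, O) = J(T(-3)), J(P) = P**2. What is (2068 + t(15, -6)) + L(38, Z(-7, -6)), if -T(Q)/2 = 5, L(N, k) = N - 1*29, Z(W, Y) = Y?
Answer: 2177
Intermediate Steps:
L(N, k) = -29 + N (L(N, k) = N - 29 = -29 + N)
T(Q) = -10 (T(Q) = -2*5 = -10)
t(j, O) = 100 (t(j, O) = (-10)**2 = 100)
(2068 + t(15, -6)) + L(38, Z(-7, -6)) = (2068 + 100) + (-29 + 38) = 2168 + 9 = 2177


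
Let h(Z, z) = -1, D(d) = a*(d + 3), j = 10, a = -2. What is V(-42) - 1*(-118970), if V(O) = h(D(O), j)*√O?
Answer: 118970 - I*√42 ≈ 1.1897e+5 - 6.4807*I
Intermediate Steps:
D(d) = -6 - 2*d (D(d) = -2*(d + 3) = -2*(3 + d) = -6 - 2*d)
V(O) = -√O
V(-42) - 1*(-118970) = -√(-42) - 1*(-118970) = -I*√42 + 118970 = 118970 - I*√42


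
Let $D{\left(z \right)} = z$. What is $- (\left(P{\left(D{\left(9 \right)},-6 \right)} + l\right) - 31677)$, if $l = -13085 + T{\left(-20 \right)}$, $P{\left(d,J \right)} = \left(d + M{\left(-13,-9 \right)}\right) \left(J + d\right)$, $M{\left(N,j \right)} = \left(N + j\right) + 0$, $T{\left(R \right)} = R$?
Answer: $44821$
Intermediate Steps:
$M{\left(N,j \right)} = N + j$
$P{\left(d,J \right)} = \left(-22 + d\right) \left(J + d\right)$ ($P{\left(d,J \right)} = \left(d - 22\right) \left(J + d\right) = \left(-22 + d\right) \left(J + d\right)$)
$l = -13105$ ($l = -13085 - 20 = -13105$)
$- (\left(P{\left(D{\left(9 \right)},-6 \right)} + l\right) - 31677) = - (\left(\left(9^{2} - -132 - 198 - 54\right) - 13105\right) - 31677) = - (\left(\left(81 + 132 - 198 - 54\right) - 13105\right) - 31677) = - (\left(-39 - 13105\right) - 31677) = - (-13144 - 31677) = \left(-1\right) \left(-44821\right) = 44821$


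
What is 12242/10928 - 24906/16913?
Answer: -32561911/92412632 ≈ -0.35235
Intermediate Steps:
12242/10928 - 24906/16913 = 12242*(1/10928) - 24906*1/16913 = 6121/5464 - 24906/16913 = -32561911/92412632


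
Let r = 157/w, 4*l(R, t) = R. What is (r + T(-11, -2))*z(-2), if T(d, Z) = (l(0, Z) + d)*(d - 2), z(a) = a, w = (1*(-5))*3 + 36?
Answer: -6320/21 ≈ -300.95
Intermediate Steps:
w = 21 (w = -5*3 + 36 = -15 + 36 = 21)
l(R, t) = R/4
r = 157/21 ≈ 7.4762
T(d, Z) = d*(-2 + d) (T(d, Z) = ((1/4)*0 + d)*(d - 2) = (0 + d)*(-2 + d) = d*(-2 + d))
(r + T(-11, -2))*z(-2) = (157/21 - 11*(-2 - 11))*(-2) = (157/21 - 11*(-13))*(-2) = (157/21 + 143)*(-2) = (3160/21)*(-2) = -6320/21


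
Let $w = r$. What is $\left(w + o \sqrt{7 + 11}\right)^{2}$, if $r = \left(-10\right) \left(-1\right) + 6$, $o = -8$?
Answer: $1408 - 768 \sqrt{2} \approx 321.88$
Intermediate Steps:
$r = 16$ ($r = 10 + 6 = 16$)
$w = 16$
$\left(w + o \sqrt{7 + 11}\right)^{2} = \left(16 - 8 \sqrt{7 + 11}\right)^{2} = \left(16 - 8 \sqrt{18}\right)^{2} = \left(16 - 8 \cdot 3 \sqrt{2}\right)^{2} = \left(16 - 24 \sqrt{2}\right)^{2}$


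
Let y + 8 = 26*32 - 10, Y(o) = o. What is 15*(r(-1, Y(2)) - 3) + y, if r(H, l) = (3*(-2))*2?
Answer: 589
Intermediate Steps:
y = 814 (y = -8 + (26*32 - 10) = -8 + (832 - 10) = -8 + 822 = 814)
r(H, l) = -12 (r(H, l) = -6*2 = -12)
15*(r(-1, Y(2)) - 3) + y = 15*(-12 - 3) + 814 = 15*(-15) + 814 = -225 + 814 = 589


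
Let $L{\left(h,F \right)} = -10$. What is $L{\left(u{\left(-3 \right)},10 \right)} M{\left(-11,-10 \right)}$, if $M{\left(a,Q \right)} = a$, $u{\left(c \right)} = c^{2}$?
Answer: $110$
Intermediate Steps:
$L{\left(u{\left(-3 \right)},10 \right)} M{\left(-11,-10 \right)} = \left(-10\right) \left(-11\right) = 110$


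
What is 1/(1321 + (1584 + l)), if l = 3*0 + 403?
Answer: 1/3308 ≈ 0.00030230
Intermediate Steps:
l = 403 (l = 0 + 403 = 403)
1/(1321 + (1584 + l)) = 1/(1321 + (1584 + 403)) = 1/(1321 + 1987) = 1/3308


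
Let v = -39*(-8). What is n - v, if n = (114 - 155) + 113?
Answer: -240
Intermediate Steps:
n = 72 (n = -41 + 113 = 72)
v = 312
n - v = 72 - 1*312 = 72 - 312 = -240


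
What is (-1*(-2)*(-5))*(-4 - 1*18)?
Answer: 220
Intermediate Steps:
(-1*(-2)*(-5))*(-4 - 1*18) = (2*(-5))*(-4 - 18) = -10*(-22) = 220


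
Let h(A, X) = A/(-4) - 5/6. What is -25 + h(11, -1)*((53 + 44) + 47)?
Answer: -541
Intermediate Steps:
h(A, X) = -⅚ - A/4 (h(A, X) = A*(-¼) - 5*⅙ = -A/4 - ⅚ = -⅚ - A/4)
-25 + h(11, -1)*((53 + 44) + 47) = -25 + (-⅚ - ¼*11)*((53 + 44) + 47) = -25 + (-⅚ - 11/4)*(97 + 47) = -25 - 43/12*144 = -25 - 516 = -541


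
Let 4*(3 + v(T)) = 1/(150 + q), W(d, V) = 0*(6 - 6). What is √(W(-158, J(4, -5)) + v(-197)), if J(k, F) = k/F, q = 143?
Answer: I*√1029895/586 ≈ 1.7318*I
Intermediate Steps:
W(d, V) = 0 (W(d, V) = 0*0 = 0)
v(T) = -3515/1172 (v(T) = -3 + 1/(4*(150 + 143)) = -3 + (¼)/293 = -3 + (¼)*(1/293) = -3 + 1/1172 = -3515/1172)
√(W(-158, J(4, -5)) + v(-197)) = √(0 - 3515/1172) = √(-3515/1172) = I*√1029895/586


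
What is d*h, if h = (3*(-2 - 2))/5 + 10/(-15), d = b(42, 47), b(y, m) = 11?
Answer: -506/15 ≈ -33.733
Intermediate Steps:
d = 11
h = -46/15 (h = (3*(-4))*(1/5) + 10*(-1/15) = -12*1/5 - 2/3 = -12/5 - 2/3 = -46/15 ≈ -3.0667)
d*h = 11*(-46/15) = -506/15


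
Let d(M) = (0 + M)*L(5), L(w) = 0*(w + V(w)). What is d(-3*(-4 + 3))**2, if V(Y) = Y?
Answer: 0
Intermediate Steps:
L(w) = 0 (L(w) = 0*(w + w) = 0*(2*w) = 0)
d(M) = 0 (d(M) = (0 + M)*0 = M*0 = 0)
d(-3*(-4 + 3))**2 = 0**2 = 0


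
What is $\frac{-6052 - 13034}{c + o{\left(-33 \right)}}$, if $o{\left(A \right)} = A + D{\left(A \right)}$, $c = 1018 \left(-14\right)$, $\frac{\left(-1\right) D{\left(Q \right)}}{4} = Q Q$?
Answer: $\frac{19086}{18641} \approx 1.0239$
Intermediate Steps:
$D{\left(Q \right)} = - 4 Q^{2}$ ($D{\left(Q \right)} = - 4 Q Q = - 4 Q^{2}$)
$c = -14252$
$o{\left(A \right)} = A - 4 A^{2}$
$\frac{-6052 - 13034}{c + o{\left(-33 \right)}} = \frac{-6052 - 13034}{-14252 - 33 \left(1 - -132\right)} = - \frac{19086}{-14252 - 33 \left(1 + 132\right)} = - \frac{19086}{-14252 - 4389} = - \frac{19086}{-18641} = \left(-19086\right) \left(- \frac{1}{18641}\right) = \frac{19086}{18641}$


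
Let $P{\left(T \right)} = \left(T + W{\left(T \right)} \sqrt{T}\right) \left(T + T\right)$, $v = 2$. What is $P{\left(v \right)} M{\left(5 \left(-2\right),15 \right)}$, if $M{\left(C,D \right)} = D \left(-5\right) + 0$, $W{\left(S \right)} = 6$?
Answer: $-600 - 1800 \sqrt{2} \approx -3145.6$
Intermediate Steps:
$M{\left(C,D \right)} = - 5 D$ ($M{\left(C,D \right)} = - 5 D + 0 = - 5 D$)
$P{\left(T \right)} = 2 T \left(T + 6 \sqrt{T}\right)$ ($P{\left(T \right)} = \left(T + 6 \sqrt{T}\right) \left(T + T\right) = \left(T + 6 \sqrt{T}\right) 2 T = 2 T \left(T + 6 \sqrt{T}\right)$)
$P{\left(v \right)} M{\left(5 \left(-2\right),15 \right)} = \left(2 \cdot 2^{2} + 12 \cdot 2^{\frac{3}{2}}\right) \left(\left(-5\right) 15\right) = \left(2 \cdot 4 + 12 \cdot 2 \sqrt{2}\right) \left(-75\right) = \left(8 + 24 \sqrt{2}\right) \left(-75\right) = -600 - 1800 \sqrt{2}$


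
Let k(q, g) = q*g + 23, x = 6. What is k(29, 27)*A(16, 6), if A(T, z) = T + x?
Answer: 17732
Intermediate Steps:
A(T, z) = 6 + T (A(T, z) = T + 6 = 6 + T)
k(q, g) = 23 + g*q (k(q, g) = g*q + 23 = 23 + g*q)
k(29, 27)*A(16, 6) = (23 + 27*29)*(6 + 16) = (23 + 783)*22 = 806*22 = 17732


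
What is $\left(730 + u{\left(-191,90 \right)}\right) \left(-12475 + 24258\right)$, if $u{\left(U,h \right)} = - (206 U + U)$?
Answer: $474466061$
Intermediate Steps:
$u{\left(U,h \right)} = - 207 U$
$\left(730 + u{\left(-191,90 \right)}\right) \left(-12475 + 24258\right) = \left(730 - -39537\right) \left(-12475 + 24258\right) = \left(730 + 39537\right) 11783 = 40267 \cdot 11783 = 474466061$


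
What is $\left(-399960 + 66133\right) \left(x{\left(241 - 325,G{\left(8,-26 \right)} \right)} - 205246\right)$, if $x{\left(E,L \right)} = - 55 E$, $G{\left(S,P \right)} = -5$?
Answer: $66974375702$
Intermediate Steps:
$\left(-399960 + 66133\right) \left(x{\left(241 - 325,G{\left(8,-26 \right)} \right)} - 205246\right) = \left(-399960 + 66133\right) \left(- 55 \left(241 - 325\right) - 205246\right) = - 333827 \left(- 55 \left(241 - 325\right) - 205246\right) = - 333827 \left(\left(-55\right) \left(-84\right) - 205246\right) = - 333827 \left(4620 - 205246\right) = \left(-333827\right) \left(-200626\right) = 66974375702$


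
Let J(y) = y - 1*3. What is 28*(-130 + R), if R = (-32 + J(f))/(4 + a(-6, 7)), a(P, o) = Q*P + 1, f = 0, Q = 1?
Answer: -2660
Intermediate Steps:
J(y) = -3 + y (J(y) = y - 3 = -3 + y)
a(P, o) = 1 + P (a(P, o) = 1*P + 1 = P + 1 = 1 + P)
R = 35 (R = (-32 + (-3 + 0))/(4 + (1 - 6)) = (-32 - 3)/(4 - 5) = -35/(-1) = -35*(-1) = 35)
28*(-130 + R) = 28*(-130 + 35) = 28*(-95) = -2660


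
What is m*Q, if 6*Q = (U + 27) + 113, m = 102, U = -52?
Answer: 1496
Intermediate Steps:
Q = 44/3 (Q = ((-52 + 27) + 113)/6 = (-25 + 113)/6 = (⅙)*88 = 44/3 ≈ 14.667)
m*Q = 102*(44/3) = 1496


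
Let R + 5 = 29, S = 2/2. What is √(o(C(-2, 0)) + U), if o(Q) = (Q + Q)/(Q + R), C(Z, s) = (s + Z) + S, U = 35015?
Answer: √18522889/23 ≈ 187.12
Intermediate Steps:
S = 1 (S = 2*(½) = 1)
R = 24 (R = -5 + 29 = 24)
C(Z, s) = 1 + Z + s (C(Z, s) = (s + Z) + 1 = (Z + s) + 1 = 1 + Z + s)
o(Q) = 2*Q/(24 + Q) (o(Q) = (Q + Q)/(Q + 24) = (2*Q)/(24 + Q) = 2*Q/(24 + Q))
√(o(C(-2, 0)) + U) = √(2*(1 - 2 + 0)/(24 + (1 - 2 + 0)) + 35015) = √(2*(-1)/(24 - 1) + 35015) = √(2*(-1)/23 + 35015) = √(2*(-1)*(1/23) + 35015) = √(-2/23 + 35015) = √(805343/23) = √18522889/23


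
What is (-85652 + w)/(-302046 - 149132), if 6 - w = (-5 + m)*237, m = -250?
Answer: 25211/451178 ≈ 0.055878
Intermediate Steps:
w = 60441 (w = 6 - (-5 - 250)*237 = 6 - (-255)*237 = 6 - 1*(-60435) = 6 + 60435 = 60441)
(-85652 + w)/(-302046 - 149132) = (-85652 + 60441)/(-302046 - 149132) = -25211/(-451178) = -25211*(-1/451178) = 25211/451178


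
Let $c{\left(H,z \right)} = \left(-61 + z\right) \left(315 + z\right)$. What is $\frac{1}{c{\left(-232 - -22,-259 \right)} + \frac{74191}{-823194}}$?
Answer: $- \frac{823194}{14751710671} \approx -5.5803 \cdot 10^{-5}$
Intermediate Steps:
$\frac{1}{c{\left(-232 - -22,-259 \right)} + \frac{74191}{-823194}} = \frac{1}{\left(-19215 + \left(-259\right)^{2} + 254 \left(-259\right)\right) + \frac{74191}{-823194}} = \frac{1}{\left(-19215 + 67081 - 65786\right) + 74191 \left(- \frac{1}{823194}\right)} = \frac{1}{-17920 - \frac{74191}{823194}} = \frac{1}{- \frac{14751710671}{823194}} = - \frac{823194}{14751710671}$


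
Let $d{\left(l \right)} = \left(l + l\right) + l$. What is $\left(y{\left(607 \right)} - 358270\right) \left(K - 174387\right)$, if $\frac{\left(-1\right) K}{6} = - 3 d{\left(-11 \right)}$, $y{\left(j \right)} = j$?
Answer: $62584229403$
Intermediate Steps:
$d{\left(l \right)} = 3 l$ ($d{\left(l \right)} = 2 l + l = 3 l$)
$K = -594$ ($K = - 6 \left(- 3 \cdot 3 \left(-11\right)\right) = - 6 \left(\left(-3\right) \left(-33\right)\right) = \left(-6\right) 99 = -594$)
$\left(y{\left(607 \right)} - 358270\right) \left(K - 174387\right) = \left(607 - 358270\right) \left(-594 - 174387\right) = - 357663 \left(-594 + \left(-200825 + 26438\right)\right) = - 357663 \left(-594 - 174387\right) = \left(-357663\right) \left(-174981\right) = 62584229403$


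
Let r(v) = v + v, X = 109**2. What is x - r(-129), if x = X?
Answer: 12139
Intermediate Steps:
X = 11881
r(v) = 2*v
x = 11881
x - r(-129) = 11881 - 2*(-129) = 11881 - 1*(-258) = 11881 + 258 = 12139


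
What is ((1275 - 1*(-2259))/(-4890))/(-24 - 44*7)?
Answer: 589/270580 ≈ 0.0021768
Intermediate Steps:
((1275 - 1*(-2259))/(-4890))/(-24 - 44*7) = ((1275 + 2259)*(-1/4890))/(-24 - 308) = (3534*(-1/4890))/(-332) = -589/815*(-1/332) = 589/270580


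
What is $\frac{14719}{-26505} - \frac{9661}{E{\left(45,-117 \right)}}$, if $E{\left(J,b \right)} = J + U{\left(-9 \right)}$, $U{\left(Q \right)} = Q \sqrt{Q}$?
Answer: $- \frac{142758671}{901170} - \frac{9661 i}{102} \approx -158.41 - 94.716 i$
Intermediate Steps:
$U{\left(Q \right)} = Q^{\frac{3}{2}}$
$E{\left(J,b \right)} = J - 27 i$ ($E{\left(J,b \right)} = J + \left(-9\right)^{\frac{3}{2}} = J - 27 i$)
$\frac{14719}{-26505} - \frac{9661}{E{\left(45,-117 \right)}} = \frac{14719}{-26505} - \frac{9661}{45 - 27 i} = 14719 \left(- \frac{1}{26505}\right) - 9661 \frac{45 + 27 i}{2754} = - \frac{14719}{26505} - \frac{9661 \left(45 + 27 i\right)}{2754}$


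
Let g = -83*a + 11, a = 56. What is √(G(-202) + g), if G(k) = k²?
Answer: √36167 ≈ 190.18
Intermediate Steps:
g = -4637 (g = -83*56 + 11 = -4648 + 11 = -4637)
√(G(-202) + g) = √((-202)² - 4637) = √(40804 - 4637) = √36167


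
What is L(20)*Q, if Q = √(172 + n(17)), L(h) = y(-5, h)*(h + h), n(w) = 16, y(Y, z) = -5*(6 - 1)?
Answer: -2000*√47 ≈ -13711.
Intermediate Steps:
y(Y, z) = -25 (y(Y, z) = -5*5 = -25)
L(h) = -50*h (L(h) = -25*(h + h) = -50*h)
Q = 2*√47 (Q = √(172 + 16) = √188 = 2*√47 ≈ 13.711)
L(20)*Q = (-50*20)*(2*√47) = -2000*√47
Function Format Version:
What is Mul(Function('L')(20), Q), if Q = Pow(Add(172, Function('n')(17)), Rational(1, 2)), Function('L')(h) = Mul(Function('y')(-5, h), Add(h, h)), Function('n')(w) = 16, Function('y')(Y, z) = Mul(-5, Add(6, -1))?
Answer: Mul(-2000, Pow(47, Rational(1, 2))) ≈ -13711.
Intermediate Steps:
Function('y')(Y, z) = -25 (Function('y')(Y, z) = Mul(-5, 5) = -25)
Function('L')(h) = Mul(-50, h) (Function('L')(h) = Mul(-25, Add(h, h)) = Mul(-25, Mul(2, h)) = Mul(-50, h))
Q = Mul(2, Pow(47, Rational(1, 2))) (Q = Pow(Add(172, 16), Rational(1, 2)) = Pow(188, Rational(1, 2)) = Mul(2, Pow(47, Rational(1, 2))) ≈ 13.711)
Mul(Function('L')(20), Q) = Mul(Mul(-50, 20), Mul(2, Pow(47, Rational(1, 2)))) = Mul(-1000, Mul(2, Pow(47, Rational(1, 2)))) = Mul(-2000, Pow(47, Rational(1, 2)))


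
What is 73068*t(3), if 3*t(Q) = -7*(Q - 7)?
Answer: 681968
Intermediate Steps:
t(Q) = 49/3 - 7*Q/3 (t(Q) = (-7*(Q - 7))/3 = (-7*(-7 + Q))/3 = (49 - 7*Q)/3 = 49/3 - 7*Q/3)
73068*t(3) = 73068*(49/3 - 7/3*3) = 73068*(49/3 - 7) = 73068*(28/3) = 681968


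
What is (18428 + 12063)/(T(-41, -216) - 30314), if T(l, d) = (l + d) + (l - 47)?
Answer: -30491/30659 ≈ -0.99452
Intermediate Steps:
T(l, d) = -47 + d + 2*l (T(l, d) = (d + l) + (-47 + l) = -47 + d + 2*l)
(18428 + 12063)/(T(-41, -216) - 30314) = (18428 + 12063)/((-47 - 216 + 2*(-41)) - 30314) = 30491/((-47 - 216 - 82) - 30314) = 30491/(-345 - 30314) = 30491/(-30659) = 30491*(-1/30659) = -30491/30659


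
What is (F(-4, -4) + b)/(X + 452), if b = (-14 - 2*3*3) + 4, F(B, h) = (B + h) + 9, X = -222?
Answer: -27/230 ≈ -0.11739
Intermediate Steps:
F(B, h) = 9 + B + h
b = -28 (b = (-14 - 6*3) + 4 = (-14 - 18) + 4 = -32 + 4 = -28)
(F(-4, -4) + b)/(X + 452) = ((9 - 4 - 4) - 28)/(-222 + 452) = (1 - 28)/230 = -27*1/230 = -27/230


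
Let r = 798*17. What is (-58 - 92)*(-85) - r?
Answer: -816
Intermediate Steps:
r = 13566
(-58 - 92)*(-85) - r = (-58 - 92)*(-85) - 1*13566 = -150*(-85) - 13566 = 12750 - 13566 = -816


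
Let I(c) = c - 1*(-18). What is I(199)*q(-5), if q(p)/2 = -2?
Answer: -868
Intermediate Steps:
I(c) = 18 + c (I(c) = c + 18 = 18 + c)
q(p) = -4 (q(p) = 2*(-2) = -4)
I(199)*q(-5) = (18 + 199)*(-4) = 217*(-4) = -868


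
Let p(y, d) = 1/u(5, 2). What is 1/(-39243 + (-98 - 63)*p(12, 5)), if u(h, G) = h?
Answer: -5/196376 ≈ -2.5461e-5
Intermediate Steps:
p(y, d) = ⅕ (p(y, d) = 1/5 = ⅕)
1/(-39243 + (-98 - 63)*p(12, 5)) = 1/(-39243 + (-98 - 63)*(⅕)) = 1/(-39243 - 161*⅕) = 1/(-39243 - 161/5) = 1/(-196376/5) = -5/196376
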